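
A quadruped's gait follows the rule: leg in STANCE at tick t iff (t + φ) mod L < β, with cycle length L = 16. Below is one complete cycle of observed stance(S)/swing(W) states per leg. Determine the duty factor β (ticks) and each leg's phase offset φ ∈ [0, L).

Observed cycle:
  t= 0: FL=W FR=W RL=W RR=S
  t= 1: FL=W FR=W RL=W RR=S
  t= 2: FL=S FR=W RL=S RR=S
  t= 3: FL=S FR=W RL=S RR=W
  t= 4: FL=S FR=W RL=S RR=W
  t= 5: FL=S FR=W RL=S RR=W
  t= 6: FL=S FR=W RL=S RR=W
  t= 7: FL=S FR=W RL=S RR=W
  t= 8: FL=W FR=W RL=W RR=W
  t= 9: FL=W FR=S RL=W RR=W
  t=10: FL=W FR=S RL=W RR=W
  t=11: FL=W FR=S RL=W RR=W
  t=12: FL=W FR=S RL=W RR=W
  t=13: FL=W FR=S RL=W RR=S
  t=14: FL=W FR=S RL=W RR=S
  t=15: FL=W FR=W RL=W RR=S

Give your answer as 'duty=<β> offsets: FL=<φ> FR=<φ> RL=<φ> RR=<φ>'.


duty β = stance ticks per leg = 6
FL: stance ticks = 6; W→S at t=2 → φ=14
FR: stance ticks = 6; W→S at t=9 → φ=7
RL: stance ticks = 6; W→S at t=2 → φ=14
RR: stance ticks = 6; W→S at t=13 → φ=3

duty=6 offsets: FL=14 FR=7 RL=14 RR=3


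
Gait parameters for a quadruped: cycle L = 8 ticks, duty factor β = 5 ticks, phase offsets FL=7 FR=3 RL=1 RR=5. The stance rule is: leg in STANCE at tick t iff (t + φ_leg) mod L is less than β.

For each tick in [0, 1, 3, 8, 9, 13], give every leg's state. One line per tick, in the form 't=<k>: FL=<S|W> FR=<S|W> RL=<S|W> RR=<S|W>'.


t=0: phase=(7,3,1,5) vs β=5 → FL=W FR=S RL=S RR=W
t=1: phase=(0,4,2,6) vs β=5 → FL=S FR=S RL=S RR=W
t=3: phase=(2,6,4,0) vs β=5 → FL=S FR=W RL=S RR=S
t=8: phase=(7,3,1,5) vs β=5 → FL=W FR=S RL=S RR=W
t=9: phase=(0,4,2,6) vs β=5 → FL=S FR=S RL=S RR=W
t=13: phase=(4,0,6,2) vs β=5 → FL=S FR=S RL=W RR=S

t=0: FL=W FR=S RL=S RR=W
t=1: FL=S FR=S RL=S RR=W
t=3: FL=S FR=W RL=S RR=S
t=8: FL=W FR=S RL=S RR=W
t=9: FL=S FR=S RL=S RR=W
t=13: FL=S FR=S RL=W RR=S


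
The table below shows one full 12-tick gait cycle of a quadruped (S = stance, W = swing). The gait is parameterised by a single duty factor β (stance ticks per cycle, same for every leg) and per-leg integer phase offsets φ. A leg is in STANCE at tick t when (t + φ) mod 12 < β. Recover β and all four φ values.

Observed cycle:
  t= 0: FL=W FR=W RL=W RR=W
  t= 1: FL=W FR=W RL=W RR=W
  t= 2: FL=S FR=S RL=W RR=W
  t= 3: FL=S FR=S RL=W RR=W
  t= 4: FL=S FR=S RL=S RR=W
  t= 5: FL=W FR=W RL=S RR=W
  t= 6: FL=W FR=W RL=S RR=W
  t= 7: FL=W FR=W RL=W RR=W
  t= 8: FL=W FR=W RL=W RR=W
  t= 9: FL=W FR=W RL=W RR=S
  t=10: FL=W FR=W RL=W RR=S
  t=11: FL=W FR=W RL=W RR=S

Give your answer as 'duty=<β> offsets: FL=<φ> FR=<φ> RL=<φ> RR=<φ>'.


duty β = stance ticks per leg = 3
FL: stance ticks = 3; W→S at t=2 → φ=10
FR: stance ticks = 3; W→S at t=2 → φ=10
RL: stance ticks = 3; W→S at t=4 → φ=8
RR: stance ticks = 3; W→S at t=9 → φ=3

duty=3 offsets: FL=10 FR=10 RL=8 RR=3


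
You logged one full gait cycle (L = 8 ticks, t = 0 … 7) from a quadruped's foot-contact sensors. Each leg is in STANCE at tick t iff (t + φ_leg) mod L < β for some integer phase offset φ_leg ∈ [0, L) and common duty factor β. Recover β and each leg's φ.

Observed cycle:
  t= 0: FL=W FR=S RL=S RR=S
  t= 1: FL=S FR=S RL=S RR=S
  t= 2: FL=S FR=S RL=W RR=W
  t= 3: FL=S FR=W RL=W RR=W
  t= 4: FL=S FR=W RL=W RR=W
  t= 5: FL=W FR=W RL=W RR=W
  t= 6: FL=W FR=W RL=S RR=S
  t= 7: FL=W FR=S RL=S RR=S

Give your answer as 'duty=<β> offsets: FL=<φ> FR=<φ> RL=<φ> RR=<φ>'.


duty β = stance ticks per leg = 4
FL: stance ticks = 4; W→S at t=1 → φ=7
FR: stance ticks = 4; W→S at t=7 → φ=1
RL: stance ticks = 4; W→S at t=6 → φ=2
RR: stance ticks = 4; W→S at t=6 → φ=2

duty=4 offsets: FL=7 FR=1 RL=2 RR=2


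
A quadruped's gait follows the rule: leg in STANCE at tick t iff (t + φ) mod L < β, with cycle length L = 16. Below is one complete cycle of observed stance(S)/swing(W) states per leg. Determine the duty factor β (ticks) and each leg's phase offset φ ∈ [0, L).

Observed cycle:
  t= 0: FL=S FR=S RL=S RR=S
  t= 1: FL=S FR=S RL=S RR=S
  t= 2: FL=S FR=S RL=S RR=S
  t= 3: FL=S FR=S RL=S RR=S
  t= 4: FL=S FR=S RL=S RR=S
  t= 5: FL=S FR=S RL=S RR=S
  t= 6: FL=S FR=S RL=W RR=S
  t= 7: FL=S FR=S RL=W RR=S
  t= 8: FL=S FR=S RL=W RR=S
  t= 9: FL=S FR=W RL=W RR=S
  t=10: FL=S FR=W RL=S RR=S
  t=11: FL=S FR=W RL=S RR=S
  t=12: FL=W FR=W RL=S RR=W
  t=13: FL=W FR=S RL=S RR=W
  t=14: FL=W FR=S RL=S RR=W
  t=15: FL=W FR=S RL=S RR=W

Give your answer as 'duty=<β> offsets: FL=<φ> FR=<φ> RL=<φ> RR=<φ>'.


duty β = stance ticks per leg = 12
FL: stance ticks = 12; W→S at t=0 → φ=0
FR: stance ticks = 12; W→S at t=13 → φ=3
RL: stance ticks = 12; W→S at t=10 → φ=6
RR: stance ticks = 12; W→S at t=0 → φ=0

duty=12 offsets: FL=0 FR=3 RL=6 RR=0


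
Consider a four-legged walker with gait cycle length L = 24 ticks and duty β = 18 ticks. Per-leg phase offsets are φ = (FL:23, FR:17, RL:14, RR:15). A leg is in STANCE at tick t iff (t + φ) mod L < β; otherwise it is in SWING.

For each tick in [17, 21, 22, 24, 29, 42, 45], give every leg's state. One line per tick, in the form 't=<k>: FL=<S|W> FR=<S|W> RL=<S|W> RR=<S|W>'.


t=17: phase=(16,10,7,8) vs β=18 → FL=S FR=S RL=S RR=S
t=21: phase=(20,14,11,12) vs β=18 → FL=W FR=S RL=S RR=S
t=22: phase=(21,15,12,13) vs β=18 → FL=W FR=S RL=S RR=S
t=24: phase=(23,17,14,15) vs β=18 → FL=W FR=S RL=S RR=S
t=29: phase=(4,22,19,20) vs β=18 → FL=S FR=W RL=W RR=W
t=42: phase=(17,11,8,9) vs β=18 → FL=S FR=S RL=S RR=S
t=45: phase=(20,14,11,12) vs β=18 → FL=W FR=S RL=S RR=S

t=17: FL=S FR=S RL=S RR=S
t=21: FL=W FR=S RL=S RR=S
t=22: FL=W FR=S RL=S RR=S
t=24: FL=W FR=S RL=S RR=S
t=29: FL=S FR=W RL=W RR=W
t=42: FL=S FR=S RL=S RR=S
t=45: FL=W FR=S RL=S RR=S


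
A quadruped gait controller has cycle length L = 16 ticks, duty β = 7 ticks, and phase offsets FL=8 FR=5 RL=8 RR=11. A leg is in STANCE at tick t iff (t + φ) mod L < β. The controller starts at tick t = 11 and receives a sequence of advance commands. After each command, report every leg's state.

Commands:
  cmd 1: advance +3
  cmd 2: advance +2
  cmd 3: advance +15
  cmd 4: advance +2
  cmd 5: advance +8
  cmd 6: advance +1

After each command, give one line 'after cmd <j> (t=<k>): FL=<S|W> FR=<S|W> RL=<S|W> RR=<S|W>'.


start t=11: FL=S FR=S RL=S RR=S
cmd 1: advance +3 → t=14, phase=(6,3,6,9) → FL=S FR=S RL=S RR=W
cmd 2: advance +2 → t=16, phase=(8,5,8,11) → FL=W FR=S RL=W RR=W
cmd 3: advance +15 → t=31, phase=(7,4,7,10) → FL=W FR=S RL=W RR=W
cmd 4: advance +2 → t=33, phase=(9,6,9,12) → FL=W FR=S RL=W RR=W
cmd 5: advance +8 → t=41, phase=(1,14,1,4) → FL=S FR=W RL=S RR=S
cmd 6: advance +1 → t=42, phase=(2,15,2,5) → FL=S FR=W RL=S RR=S

after cmd 1 (t=14): FL=S FR=S RL=S RR=W
after cmd 2 (t=16): FL=W FR=S RL=W RR=W
after cmd 3 (t=31): FL=W FR=S RL=W RR=W
after cmd 4 (t=33): FL=W FR=S RL=W RR=W
after cmd 5 (t=41): FL=S FR=W RL=S RR=S
after cmd 6 (t=42): FL=S FR=W RL=S RR=S


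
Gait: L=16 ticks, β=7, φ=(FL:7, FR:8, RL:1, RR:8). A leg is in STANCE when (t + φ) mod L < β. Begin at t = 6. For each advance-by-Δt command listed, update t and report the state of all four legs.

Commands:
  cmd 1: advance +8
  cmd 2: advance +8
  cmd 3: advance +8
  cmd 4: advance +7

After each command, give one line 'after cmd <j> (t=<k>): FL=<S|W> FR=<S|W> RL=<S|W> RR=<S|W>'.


start t=6: FL=W FR=W RL=W RR=W
cmd 1: advance +8 → t=14, phase=(5,6,15,6) → FL=S FR=S RL=W RR=S
cmd 2: advance +8 → t=22, phase=(13,14,7,14) → FL=W FR=W RL=W RR=W
cmd 3: advance +8 → t=30, phase=(5,6,15,6) → FL=S FR=S RL=W RR=S
cmd 4: advance +7 → t=37, phase=(12,13,6,13) → FL=W FR=W RL=S RR=W

after cmd 1 (t=14): FL=S FR=S RL=W RR=S
after cmd 2 (t=22): FL=W FR=W RL=W RR=W
after cmd 3 (t=30): FL=S FR=S RL=W RR=S
after cmd 4 (t=37): FL=W FR=W RL=S RR=W


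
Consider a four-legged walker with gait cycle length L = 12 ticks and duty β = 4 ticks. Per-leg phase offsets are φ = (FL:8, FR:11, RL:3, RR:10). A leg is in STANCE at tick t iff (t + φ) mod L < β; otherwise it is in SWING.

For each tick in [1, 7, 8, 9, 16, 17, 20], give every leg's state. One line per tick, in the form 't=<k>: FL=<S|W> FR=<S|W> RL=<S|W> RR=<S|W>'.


t=1: phase=(9,0,4,11) vs β=4 → FL=W FR=S RL=W RR=W
t=7: phase=(3,6,10,5) vs β=4 → FL=S FR=W RL=W RR=W
t=8: phase=(4,7,11,6) vs β=4 → FL=W FR=W RL=W RR=W
t=9: phase=(5,8,0,7) vs β=4 → FL=W FR=W RL=S RR=W
t=16: phase=(0,3,7,2) vs β=4 → FL=S FR=S RL=W RR=S
t=17: phase=(1,4,8,3) vs β=4 → FL=S FR=W RL=W RR=S
t=20: phase=(4,7,11,6) vs β=4 → FL=W FR=W RL=W RR=W

t=1: FL=W FR=S RL=W RR=W
t=7: FL=S FR=W RL=W RR=W
t=8: FL=W FR=W RL=W RR=W
t=9: FL=W FR=W RL=S RR=W
t=16: FL=S FR=S RL=W RR=S
t=17: FL=S FR=W RL=W RR=S
t=20: FL=W FR=W RL=W RR=W


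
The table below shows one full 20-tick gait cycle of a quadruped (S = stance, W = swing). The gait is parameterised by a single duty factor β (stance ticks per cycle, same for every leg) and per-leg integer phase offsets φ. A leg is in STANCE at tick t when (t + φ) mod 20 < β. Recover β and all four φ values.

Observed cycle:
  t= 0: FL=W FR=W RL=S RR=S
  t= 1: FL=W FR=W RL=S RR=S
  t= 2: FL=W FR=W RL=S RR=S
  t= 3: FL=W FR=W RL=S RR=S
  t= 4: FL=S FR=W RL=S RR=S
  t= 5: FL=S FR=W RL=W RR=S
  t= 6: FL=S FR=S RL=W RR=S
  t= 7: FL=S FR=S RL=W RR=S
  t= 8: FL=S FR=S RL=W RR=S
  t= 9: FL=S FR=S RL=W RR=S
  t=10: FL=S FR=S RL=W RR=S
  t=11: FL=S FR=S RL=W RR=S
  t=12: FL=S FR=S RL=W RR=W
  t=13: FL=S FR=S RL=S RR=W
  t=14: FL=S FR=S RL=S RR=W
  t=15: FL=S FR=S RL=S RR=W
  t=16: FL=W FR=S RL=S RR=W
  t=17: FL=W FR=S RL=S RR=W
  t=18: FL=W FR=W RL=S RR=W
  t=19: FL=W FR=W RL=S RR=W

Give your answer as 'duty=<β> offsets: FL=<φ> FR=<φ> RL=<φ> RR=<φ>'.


duty β = stance ticks per leg = 12
FL: stance ticks = 12; W→S at t=4 → φ=16
FR: stance ticks = 12; W→S at t=6 → φ=14
RL: stance ticks = 12; W→S at t=13 → φ=7
RR: stance ticks = 12; W→S at t=0 → φ=0

duty=12 offsets: FL=16 FR=14 RL=7 RR=0


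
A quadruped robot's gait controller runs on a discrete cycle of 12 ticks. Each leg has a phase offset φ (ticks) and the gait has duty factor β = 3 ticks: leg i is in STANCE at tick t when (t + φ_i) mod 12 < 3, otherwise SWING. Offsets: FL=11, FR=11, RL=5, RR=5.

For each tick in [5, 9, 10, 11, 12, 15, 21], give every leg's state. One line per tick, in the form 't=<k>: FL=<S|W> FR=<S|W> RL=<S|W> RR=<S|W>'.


t=5: phase=(4,4,10,10) vs β=3 → FL=W FR=W RL=W RR=W
t=9: phase=(8,8,2,2) vs β=3 → FL=W FR=W RL=S RR=S
t=10: phase=(9,9,3,3) vs β=3 → FL=W FR=W RL=W RR=W
t=11: phase=(10,10,4,4) vs β=3 → FL=W FR=W RL=W RR=W
t=12: phase=(11,11,5,5) vs β=3 → FL=W FR=W RL=W RR=W
t=15: phase=(2,2,8,8) vs β=3 → FL=S FR=S RL=W RR=W
t=21: phase=(8,8,2,2) vs β=3 → FL=W FR=W RL=S RR=S

t=5: FL=W FR=W RL=W RR=W
t=9: FL=W FR=W RL=S RR=S
t=10: FL=W FR=W RL=W RR=W
t=11: FL=W FR=W RL=W RR=W
t=12: FL=W FR=W RL=W RR=W
t=15: FL=S FR=S RL=W RR=W
t=21: FL=W FR=W RL=S RR=S


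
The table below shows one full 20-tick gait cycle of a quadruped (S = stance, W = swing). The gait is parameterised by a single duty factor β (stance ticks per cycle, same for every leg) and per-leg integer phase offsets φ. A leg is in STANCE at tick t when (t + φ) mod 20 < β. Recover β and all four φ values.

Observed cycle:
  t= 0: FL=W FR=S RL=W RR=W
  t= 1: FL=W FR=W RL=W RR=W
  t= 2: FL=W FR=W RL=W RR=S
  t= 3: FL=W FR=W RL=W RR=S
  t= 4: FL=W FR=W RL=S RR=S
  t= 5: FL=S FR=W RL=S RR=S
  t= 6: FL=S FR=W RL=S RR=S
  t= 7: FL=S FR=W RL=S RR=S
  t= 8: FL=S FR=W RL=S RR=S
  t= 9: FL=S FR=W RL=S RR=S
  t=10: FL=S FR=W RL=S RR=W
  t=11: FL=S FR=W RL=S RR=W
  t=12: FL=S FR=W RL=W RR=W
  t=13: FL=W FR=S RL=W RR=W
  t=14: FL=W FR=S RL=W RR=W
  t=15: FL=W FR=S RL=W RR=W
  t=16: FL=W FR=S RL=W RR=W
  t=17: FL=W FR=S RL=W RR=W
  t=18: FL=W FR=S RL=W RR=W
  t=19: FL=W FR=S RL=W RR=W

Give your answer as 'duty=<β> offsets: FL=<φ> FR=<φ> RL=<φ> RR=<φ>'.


duty=8 offsets: FL=15 FR=7 RL=16 RR=18

duty β = stance ticks per leg = 8
FL: stance ticks = 8; W→S at t=5 → φ=15
FR: stance ticks = 8; W→S at t=13 → φ=7
RL: stance ticks = 8; W→S at t=4 → φ=16
RR: stance ticks = 8; W→S at t=2 → φ=18


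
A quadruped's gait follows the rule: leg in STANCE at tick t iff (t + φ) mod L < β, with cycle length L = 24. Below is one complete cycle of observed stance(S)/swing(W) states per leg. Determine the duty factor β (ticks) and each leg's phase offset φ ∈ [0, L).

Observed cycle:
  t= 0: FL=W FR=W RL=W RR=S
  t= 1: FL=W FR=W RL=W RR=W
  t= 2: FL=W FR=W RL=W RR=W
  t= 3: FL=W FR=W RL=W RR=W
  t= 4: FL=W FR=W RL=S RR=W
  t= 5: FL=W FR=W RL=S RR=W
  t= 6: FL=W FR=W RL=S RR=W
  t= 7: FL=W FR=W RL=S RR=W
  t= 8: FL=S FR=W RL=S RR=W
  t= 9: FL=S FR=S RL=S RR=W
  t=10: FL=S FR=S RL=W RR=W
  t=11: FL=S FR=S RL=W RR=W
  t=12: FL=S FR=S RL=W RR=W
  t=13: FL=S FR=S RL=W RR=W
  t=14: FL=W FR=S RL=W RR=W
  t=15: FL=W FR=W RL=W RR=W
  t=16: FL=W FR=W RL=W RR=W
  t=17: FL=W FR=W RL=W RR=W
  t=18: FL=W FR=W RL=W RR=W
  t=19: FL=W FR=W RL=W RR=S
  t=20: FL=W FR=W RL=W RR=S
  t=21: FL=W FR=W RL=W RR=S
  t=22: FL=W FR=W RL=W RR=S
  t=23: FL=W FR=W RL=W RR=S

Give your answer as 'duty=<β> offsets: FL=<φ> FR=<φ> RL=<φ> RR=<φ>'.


duty β = stance ticks per leg = 6
FL: stance ticks = 6; W→S at t=8 → φ=16
FR: stance ticks = 6; W→S at t=9 → φ=15
RL: stance ticks = 6; W→S at t=4 → φ=20
RR: stance ticks = 6; W→S at t=19 → φ=5

duty=6 offsets: FL=16 FR=15 RL=20 RR=5


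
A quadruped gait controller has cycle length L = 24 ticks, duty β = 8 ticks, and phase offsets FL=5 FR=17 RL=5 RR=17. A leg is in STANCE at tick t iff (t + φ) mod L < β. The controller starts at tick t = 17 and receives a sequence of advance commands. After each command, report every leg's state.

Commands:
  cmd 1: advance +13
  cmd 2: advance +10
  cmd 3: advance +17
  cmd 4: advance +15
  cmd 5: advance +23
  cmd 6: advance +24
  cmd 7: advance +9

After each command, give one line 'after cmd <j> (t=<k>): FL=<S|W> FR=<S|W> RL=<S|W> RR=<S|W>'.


after cmd 1 (t=30): FL=W FR=W RL=W RR=W
after cmd 2 (t=40): FL=W FR=W RL=W RR=W
after cmd 3 (t=57): FL=W FR=S RL=W RR=S
after cmd 4 (t=72): FL=S FR=W RL=S RR=W
after cmd 5 (t=95): FL=S FR=W RL=S RR=W
after cmd 6 (t=119): FL=S FR=W RL=S RR=W
after cmd 7 (t=128): FL=W FR=S RL=W RR=S

start t=17: FL=W FR=W RL=W RR=W
cmd 1: advance +13 → t=30, phase=(11,23,11,23) → FL=W FR=W RL=W RR=W
cmd 2: advance +10 → t=40, phase=(21,9,21,9) → FL=W FR=W RL=W RR=W
cmd 3: advance +17 → t=57, phase=(14,2,14,2) → FL=W FR=S RL=W RR=S
cmd 4: advance +15 → t=72, phase=(5,17,5,17) → FL=S FR=W RL=S RR=W
cmd 5: advance +23 → t=95, phase=(4,16,4,16) → FL=S FR=W RL=S RR=W
cmd 6: advance +24 → t=119, phase=(4,16,4,16) → FL=S FR=W RL=S RR=W
cmd 7: advance +9 → t=128, phase=(13,1,13,1) → FL=W FR=S RL=W RR=S


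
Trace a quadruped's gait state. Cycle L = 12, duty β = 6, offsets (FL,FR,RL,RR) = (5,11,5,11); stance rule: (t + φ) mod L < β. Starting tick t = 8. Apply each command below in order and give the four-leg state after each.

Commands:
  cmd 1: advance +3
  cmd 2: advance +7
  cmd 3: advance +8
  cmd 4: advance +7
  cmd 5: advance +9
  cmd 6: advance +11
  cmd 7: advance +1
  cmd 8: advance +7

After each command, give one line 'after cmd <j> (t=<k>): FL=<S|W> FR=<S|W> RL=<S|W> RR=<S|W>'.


after cmd 1 (t=11): FL=S FR=W RL=S RR=W
after cmd 2 (t=18): FL=W FR=S RL=W RR=S
after cmd 3 (t=26): FL=W FR=S RL=W RR=S
after cmd 4 (t=33): FL=S FR=W RL=S RR=W
after cmd 5 (t=42): FL=W FR=S RL=W RR=S
after cmd 6 (t=53): FL=W FR=S RL=W RR=S
after cmd 7 (t=54): FL=W FR=S RL=W RR=S
after cmd 8 (t=61): FL=W FR=S RL=W RR=S

start t=8: FL=S FR=W RL=S RR=W
cmd 1: advance +3 → t=11, phase=(4,10,4,10) → FL=S FR=W RL=S RR=W
cmd 2: advance +7 → t=18, phase=(11,5,11,5) → FL=W FR=S RL=W RR=S
cmd 3: advance +8 → t=26, phase=(7,1,7,1) → FL=W FR=S RL=W RR=S
cmd 4: advance +7 → t=33, phase=(2,8,2,8) → FL=S FR=W RL=S RR=W
cmd 5: advance +9 → t=42, phase=(11,5,11,5) → FL=W FR=S RL=W RR=S
cmd 6: advance +11 → t=53, phase=(10,4,10,4) → FL=W FR=S RL=W RR=S
cmd 7: advance +1 → t=54, phase=(11,5,11,5) → FL=W FR=S RL=W RR=S
cmd 8: advance +7 → t=61, phase=(6,0,6,0) → FL=W FR=S RL=W RR=S


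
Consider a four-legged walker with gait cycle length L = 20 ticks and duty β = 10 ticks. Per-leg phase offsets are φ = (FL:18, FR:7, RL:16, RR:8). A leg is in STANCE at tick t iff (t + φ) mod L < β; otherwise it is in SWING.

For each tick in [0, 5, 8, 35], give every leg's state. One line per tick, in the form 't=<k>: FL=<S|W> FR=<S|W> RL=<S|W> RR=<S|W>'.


t=0: phase=(18,7,16,8) vs β=10 → FL=W FR=S RL=W RR=S
t=5: phase=(3,12,1,13) vs β=10 → FL=S FR=W RL=S RR=W
t=8: phase=(6,15,4,16) vs β=10 → FL=S FR=W RL=S RR=W
t=35: phase=(13,2,11,3) vs β=10 → FL=W FR=S RL=W RR=S

t=0: FL=W FR=S RL=W RR=S
t=5: FL=S FR=W RL=S RR=W
t=8: FL=S FR=W RL=S RR=W
t=35: FL=W FR=S RL=W RR=S


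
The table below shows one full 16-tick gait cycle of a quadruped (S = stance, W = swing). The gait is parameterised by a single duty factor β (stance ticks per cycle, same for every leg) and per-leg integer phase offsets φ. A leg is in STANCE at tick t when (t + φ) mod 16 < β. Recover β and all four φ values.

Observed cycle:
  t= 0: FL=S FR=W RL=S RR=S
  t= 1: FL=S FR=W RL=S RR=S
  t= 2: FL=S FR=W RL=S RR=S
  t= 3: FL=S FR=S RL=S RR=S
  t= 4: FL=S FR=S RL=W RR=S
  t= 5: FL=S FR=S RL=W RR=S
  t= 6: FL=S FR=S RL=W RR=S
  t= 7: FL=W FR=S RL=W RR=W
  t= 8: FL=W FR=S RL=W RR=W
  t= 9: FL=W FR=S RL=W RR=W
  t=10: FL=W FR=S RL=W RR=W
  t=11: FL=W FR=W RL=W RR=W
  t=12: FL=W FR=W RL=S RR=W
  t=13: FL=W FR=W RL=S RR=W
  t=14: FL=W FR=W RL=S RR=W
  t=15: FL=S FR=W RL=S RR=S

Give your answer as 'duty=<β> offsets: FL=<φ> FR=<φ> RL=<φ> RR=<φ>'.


duty β = stance ticks per leg = 8
FL: stance ticks = 8; W→S at t=15 → φ=1
FR: stance ticks = 8; W→S at t=3 → φ=13
RL: stance ticks = 8; W→S at t=12 → φ=4
RR: stance ticks = 8; W→S at t=15 → φ=1

duty=8 offsets: FL=1 FR=13 RL=4 RR=1


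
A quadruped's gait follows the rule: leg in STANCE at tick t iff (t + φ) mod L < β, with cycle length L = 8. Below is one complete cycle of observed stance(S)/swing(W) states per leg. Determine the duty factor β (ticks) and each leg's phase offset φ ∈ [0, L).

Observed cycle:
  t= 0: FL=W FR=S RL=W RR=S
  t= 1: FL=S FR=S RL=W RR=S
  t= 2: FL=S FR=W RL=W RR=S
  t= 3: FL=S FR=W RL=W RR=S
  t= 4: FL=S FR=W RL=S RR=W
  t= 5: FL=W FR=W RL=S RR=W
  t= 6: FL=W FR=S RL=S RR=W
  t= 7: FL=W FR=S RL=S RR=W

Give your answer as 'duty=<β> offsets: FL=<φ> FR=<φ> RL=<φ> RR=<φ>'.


duty=4 offsets: FL=7 FR=2 RL=4 RR=0

duty β = stance ticks per leg = 4
FL: stance ticks = 4; W→S at t=1 → φ=7
FR: stance ticks = 4; W→S at t=6 → φ=2
RL: stance ticks = 4; W→S at t=4 → φ=4
RR: stance ticks = 4; W→S at t=0 → φ=0


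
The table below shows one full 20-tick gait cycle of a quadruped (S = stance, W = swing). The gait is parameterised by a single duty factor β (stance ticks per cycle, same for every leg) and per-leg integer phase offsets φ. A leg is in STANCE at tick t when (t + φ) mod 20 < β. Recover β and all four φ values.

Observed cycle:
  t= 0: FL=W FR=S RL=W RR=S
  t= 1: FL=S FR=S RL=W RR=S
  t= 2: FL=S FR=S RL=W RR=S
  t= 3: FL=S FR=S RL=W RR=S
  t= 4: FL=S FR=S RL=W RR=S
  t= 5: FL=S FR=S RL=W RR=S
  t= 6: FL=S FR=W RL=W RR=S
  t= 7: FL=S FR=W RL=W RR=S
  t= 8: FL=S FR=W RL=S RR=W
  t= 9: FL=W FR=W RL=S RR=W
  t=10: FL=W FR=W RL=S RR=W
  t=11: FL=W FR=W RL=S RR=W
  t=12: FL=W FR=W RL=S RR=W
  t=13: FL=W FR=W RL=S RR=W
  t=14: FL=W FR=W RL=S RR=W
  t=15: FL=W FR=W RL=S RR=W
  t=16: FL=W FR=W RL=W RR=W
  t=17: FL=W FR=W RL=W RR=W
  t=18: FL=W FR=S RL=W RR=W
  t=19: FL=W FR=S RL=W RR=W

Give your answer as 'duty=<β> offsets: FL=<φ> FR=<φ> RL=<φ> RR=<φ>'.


duty=8 offsets: FL=19 FR=2 RL=12 RR=0

duty β = stance ticks per leg = 8
FL: stance ticks = 8; W→S at t=1 → φ=19
FR: stance ticks = 8; W→S at t=18 → φ=2
RL: stance ticks = 8; W→S at t=8 → φ=12
RR: stance ticks = 8; W→S at t=0 → φ=0


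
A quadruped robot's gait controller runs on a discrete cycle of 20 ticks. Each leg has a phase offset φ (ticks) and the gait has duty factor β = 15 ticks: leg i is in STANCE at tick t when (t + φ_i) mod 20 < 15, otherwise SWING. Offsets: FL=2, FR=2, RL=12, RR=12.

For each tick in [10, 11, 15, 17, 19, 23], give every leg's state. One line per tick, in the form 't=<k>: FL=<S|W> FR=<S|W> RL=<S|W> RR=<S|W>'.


t=10: FL=S FR=S RL=S RR=S
t=11: FL=S FR=S RL=S RR=S
t=15: FL=W FR=W RL=S RR=S
t=17: FL=W FR=W RL=S RR=S
t=19: FL=S FR=S RL=S RR=S
t=23: FL=S FR=S RL=W RR=W

t=10: phase=(12,12,2,2) vs β=15 → FL=S FR=S RL=S RR=S
t=11: phase=(13,13,3,3) vs β=15 → FL=S FR=S RL=S RR=S
t=15: phase=(17,17,7,7) vs β=15 → FL=W FR=W RL=S RR=S
t=17: phase=(19,19,9,9) vs β=15 → FL=W FR=W RL=S RR=S
t=19: phase=(1,1,11,11) vs β=15 → FL=S FR=S RL=S RR=S
t=23: phase=(5,5,15,15) vs β=15 → FL=S FR=S RL=W RR=W


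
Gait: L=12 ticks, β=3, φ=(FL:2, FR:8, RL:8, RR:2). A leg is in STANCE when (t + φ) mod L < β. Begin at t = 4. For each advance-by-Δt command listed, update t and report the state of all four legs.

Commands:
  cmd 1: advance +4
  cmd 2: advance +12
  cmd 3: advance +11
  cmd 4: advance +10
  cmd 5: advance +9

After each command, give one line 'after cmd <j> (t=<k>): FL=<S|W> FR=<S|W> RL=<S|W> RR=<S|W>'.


start t=4: FL=W FR=S RL=S RR=W
cmd 1: advance +4 → t=8, phase=(10,4,4,10) → FL=W FR=W RL=W RR=W
cmd 2: advance +12 → t=20, phase=(10,4,4,10) → FL=W FR=W RL=W RR=W
cmd 3: advance +11 → t=31, phase=(9,3,3,9) → FL=W FR=W RL=W RR=W
cmd 4: advance +10 → t=41, phase=(7,1,1,7) → FL=W FR=S RL=S RR=W
cmd 5: advance +9 → t=50, phase=(4,10,10,4) → FL=W FR=W RL=W RR=W

after cmd 1 (t=8): FL=W FR=W RL=W RR=W
after cmd 2 (t=20): FL=W FR=W RL=W RR=W
after cmd 3 (t=31): FL=W FR=W RL=W RR=W
after cmd 4 (t=41): FL=W FR=S RL=S RR=W
after cmd 5 (t=50): FL=W FR=W RL=W RR=W


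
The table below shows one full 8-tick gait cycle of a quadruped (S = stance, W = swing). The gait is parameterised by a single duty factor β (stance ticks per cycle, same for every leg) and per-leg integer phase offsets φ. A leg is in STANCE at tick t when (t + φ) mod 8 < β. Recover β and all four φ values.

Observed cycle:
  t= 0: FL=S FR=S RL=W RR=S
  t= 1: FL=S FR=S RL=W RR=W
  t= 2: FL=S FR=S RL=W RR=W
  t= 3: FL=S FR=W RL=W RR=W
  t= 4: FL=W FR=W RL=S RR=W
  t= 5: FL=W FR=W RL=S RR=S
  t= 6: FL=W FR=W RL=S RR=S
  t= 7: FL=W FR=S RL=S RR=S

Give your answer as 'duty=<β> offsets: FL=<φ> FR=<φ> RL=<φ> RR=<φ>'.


duty=4 offsets: FL=0 FR=1 RL=4 RR=3

duty β = stance ticks per leg = 4
FL: stance ticks = 4; W→S at t=0 → φ=0
FR: stance ticks = 4; W→S at t=7 → φ=1
RL: stance ticks = 4; W→S at t=4 → φ=4
RR: stance ticks = 4; W→S at t=5 → φ=3


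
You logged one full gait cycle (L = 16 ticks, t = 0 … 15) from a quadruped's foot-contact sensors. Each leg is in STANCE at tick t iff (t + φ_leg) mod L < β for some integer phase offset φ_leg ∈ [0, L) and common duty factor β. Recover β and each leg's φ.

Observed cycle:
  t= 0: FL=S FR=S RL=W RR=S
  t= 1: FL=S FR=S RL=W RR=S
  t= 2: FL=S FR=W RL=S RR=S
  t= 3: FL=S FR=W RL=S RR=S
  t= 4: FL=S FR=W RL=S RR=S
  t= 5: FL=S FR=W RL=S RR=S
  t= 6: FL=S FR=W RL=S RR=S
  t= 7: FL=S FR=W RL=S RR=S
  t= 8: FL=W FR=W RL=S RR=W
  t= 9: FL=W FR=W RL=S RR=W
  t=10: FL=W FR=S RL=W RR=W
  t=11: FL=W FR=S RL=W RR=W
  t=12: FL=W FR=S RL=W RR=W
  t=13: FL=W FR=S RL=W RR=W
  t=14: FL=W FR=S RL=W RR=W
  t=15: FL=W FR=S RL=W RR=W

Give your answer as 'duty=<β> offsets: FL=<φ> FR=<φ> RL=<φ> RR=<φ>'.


duty β = stance ticks per leg = 8
FL: stance ticks = 8; W→S at t=0 → φ=0
FR: stance ticks = 8; W→S at t=10 → φ=6
RL: stance ticks = 8; W→S at t=2 → φ=14
RR: stance ticks = 8; W→S at t=0 → φ=0

duty=8 offsets: FL=0 FR=6 RL=14 RR=0


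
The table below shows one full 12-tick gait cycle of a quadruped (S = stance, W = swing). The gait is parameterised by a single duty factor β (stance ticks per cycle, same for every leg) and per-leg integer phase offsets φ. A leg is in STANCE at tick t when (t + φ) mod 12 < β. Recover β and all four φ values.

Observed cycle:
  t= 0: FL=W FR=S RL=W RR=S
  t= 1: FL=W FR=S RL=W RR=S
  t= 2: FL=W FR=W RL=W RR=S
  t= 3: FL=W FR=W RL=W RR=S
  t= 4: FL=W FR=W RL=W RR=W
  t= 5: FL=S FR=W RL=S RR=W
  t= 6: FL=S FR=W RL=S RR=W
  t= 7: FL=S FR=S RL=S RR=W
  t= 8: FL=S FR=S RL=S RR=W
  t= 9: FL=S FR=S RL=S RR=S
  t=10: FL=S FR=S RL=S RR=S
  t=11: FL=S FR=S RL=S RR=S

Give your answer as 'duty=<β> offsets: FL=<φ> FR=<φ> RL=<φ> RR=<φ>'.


duty=7 offsets: FL=7 FR=5 RL=7 RR=3

duty β = stance ticks per leg = 7
FL: stance ticks = 7; W→S at t=5 → φ=7
FR: stance ticks = 7; W→S at t=7 → φ=5
RL: stance ticks = 7; W→S at t=5 → φ=7
RR: stance ticks = 7; W→S at t=9 → φ=3


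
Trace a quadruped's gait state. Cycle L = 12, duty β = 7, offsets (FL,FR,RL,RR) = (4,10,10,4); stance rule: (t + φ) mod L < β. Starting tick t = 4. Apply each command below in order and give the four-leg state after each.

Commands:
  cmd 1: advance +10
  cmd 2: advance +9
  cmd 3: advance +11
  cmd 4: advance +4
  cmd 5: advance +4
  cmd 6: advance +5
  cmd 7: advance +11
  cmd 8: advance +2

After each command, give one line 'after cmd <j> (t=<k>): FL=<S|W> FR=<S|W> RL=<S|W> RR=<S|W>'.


after cmd 1 (t=14): FL=S FR=S RL=S RR=S
after cmd 2 (t=23): FL=S FR=W RL=W RR=S
after cmd 3 (t=34): FL=S FR=W RL=W RR=S
after cmd 4 (t=38): FL=S FR=S RL=S RR=S
after cmd 5 (t=42): FL=W FR=S RL=S RR=W
after cmd 6 (t=47): FL=S FR=W RL=W RR=S
after cmd 7 (t=58): FL=S FR=W RL=W RR=S
after cmd 8 (t=60): FL=S FR=W RL=W RR=S

start t=4: FL=W FR=S RL=S RR=W
cmd 1: advance +10 → t=14, phase=(6,0,0,6) → FL=S FR=S RL=S RR=S
cmd 2: advance +9 → t=23, phase=(3,9,9,3) → FL=S FR=W RL=W RR=S
cmd 3: advance +11 → t=34, phase=(2,8,8,2) → FL=S FR=W RL=W RR=S
cmd 4: advance +4 → t=38, phase=(6,0,0,6) → FL=S FR=S RL=S RR=S
cmd 5: advance +4 → t=42, phase=(10,4,4,10) → FL=W FR=S RL=S RR=W
cmd 6: advance +5 → t=47, phase=(3,9,9,3) → FL=S FR=W RL=W RR=S
cmd 7: advance +11 → t=58, phase=(2,8,8,2) → FL=S FR=W RL=W RR=S
cmd 8: advance +2 → t=60, phase=(4,10,10,4) → FL=S FR=W RL=W RR=S


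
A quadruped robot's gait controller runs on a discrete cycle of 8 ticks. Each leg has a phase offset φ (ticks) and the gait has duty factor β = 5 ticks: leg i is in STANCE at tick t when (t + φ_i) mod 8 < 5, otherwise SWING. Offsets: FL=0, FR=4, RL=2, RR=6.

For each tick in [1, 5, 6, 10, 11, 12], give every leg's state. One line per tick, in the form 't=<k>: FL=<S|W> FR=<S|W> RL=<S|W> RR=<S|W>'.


t=1: FL=S FR=W RL=S RR=W
t=5: FL=W FR=S RL=W RR=S
t=6: FL=W FR=S RL=S RR=S
t=10: FL=S FR=W RL=S RR=S
t=11: FL=S FR=W RL=W RR=S
t=12: FL=S FR=S RL=W RR=S

t=1: phase=(1,5,3,7) vs β=5 → FL=S FR=W RL=S RR=W
t=5: phase=(5,1,7,3) vs β=5 → FL=W FR=S RL=W RR=S
t=6: phase=(6,2,0,4) vs β=5 → FL=W FR=S RL=S RR=S
t=10: phase=(2,6,4,0) vs β=5 → FL=S FR=W RL=S RR=S
t=11: phase=(3,7,5,1) vs β=5 → FL=S FR=W RL=W RR=S
t=12: phase=(4,0,6,2) vs β=5 → FL=S FR=S RL=W RR=S


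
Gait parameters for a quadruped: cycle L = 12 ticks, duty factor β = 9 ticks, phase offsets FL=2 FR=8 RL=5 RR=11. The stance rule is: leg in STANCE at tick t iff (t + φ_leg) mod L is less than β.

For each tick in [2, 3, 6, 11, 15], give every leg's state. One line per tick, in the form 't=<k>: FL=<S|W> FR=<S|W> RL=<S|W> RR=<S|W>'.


t=2: phase=(4,10,7,1) vs β=9 → FL=S FR=W RL=S RR=S
t=3: phase=(5,11,8,2) vs β=9 → FL=S FR=W RL=S RR=S
t=6: phase=(8,2,11,5) vs β=9 → FL=S FR=S RL=W RR=S
t=11: phase=(1,7,4,10) vs β=9 → FL=S FR=S RL=S RR=W
t=15: phase=(5,11,8,2) vs β=9 → FL=S FR=W RL=S RR=S

t=2: FL=S FR=W RL=S RR=S
t=3: FL=S FR=W RL=S RR=S
t=6: FL=S FR=S RL=W RR=S
t=11: FL=S FR=S RL=S RR=W
t=15: FL=S FR=W RL=S RR=S


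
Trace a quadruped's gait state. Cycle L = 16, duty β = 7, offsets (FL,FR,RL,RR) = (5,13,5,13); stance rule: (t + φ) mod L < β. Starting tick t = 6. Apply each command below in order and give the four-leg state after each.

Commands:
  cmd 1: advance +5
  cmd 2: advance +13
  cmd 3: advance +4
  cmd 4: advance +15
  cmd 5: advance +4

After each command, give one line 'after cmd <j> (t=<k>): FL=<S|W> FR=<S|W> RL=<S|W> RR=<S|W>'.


after cmd 1 (t=11): FL=S FR=W RL=S RR=W
after cmd 2 (t=24): FL=W FR=S RL=W RR=S
after cmd 3 (t=28): FL=S FR=W RL=S RR=W
after cmd 4 (t=43): FL=S FR=W RL=S RR=W
after cmd 5 (t=47): FL=S FR=W RL=S RR=W

start t=6: FL=W FR=S RL=W RR=S
cmd 1: advance +5 → t=11, phase=(0,8,0,8) → FL=S FR=W RL=S RR=W
cmd 2: advance +13 → t=24, phase=(13,5,13,5) → FL=W FR=S RL=W RR=S
cmd 3: advance +4 → t=28, phase=(1,9,1,9) → FL=S FR=W RL=S RR=W
cmd 4: advance +15 → t=43, phase=(0,8,0,8) → FL=S FR=W RL=S RR=W
cmd 5: advance +4 → t=47, phase=(4,12,4,12) → FL=S FR=W RL=S RR=W


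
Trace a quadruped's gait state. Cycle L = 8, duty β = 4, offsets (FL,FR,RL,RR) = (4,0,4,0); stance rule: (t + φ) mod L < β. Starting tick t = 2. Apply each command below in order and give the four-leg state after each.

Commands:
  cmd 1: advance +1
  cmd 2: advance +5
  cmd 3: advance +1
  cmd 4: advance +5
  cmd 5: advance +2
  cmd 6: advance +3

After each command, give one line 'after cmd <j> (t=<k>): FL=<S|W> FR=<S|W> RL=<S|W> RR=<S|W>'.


after cmd 1 (t=3): FL=W FR=S RL=W RR=S
after cmd 2 (t=8): FL=W FR=S RL=W RR=S
after cmd 3 (t=9): FL=W FR=S RL=W RR=S
after cmd 4 (t=14): FL=S FR=W RL=S RR=W
after cmd 5 (t=16): FL=W FR=S RL=W RR=S
after cmd 6 (t=19): FL=W FR=S RL=W RR=S

start t=2: FL=W FR=S RL=W RR=S
cmd 1: advance +1 → t=3, phase=(7,3,7,3) → FL=W FR=S RL=W RR=S
cmd 2: advance +5 → t=8, phase=(4,0,4,0) → FL=W FR=S RL=W RR=S
cmd 3: advance +1 → t=9, phase=(5,1,5,1) → FL=W FR=S RL=W RR=S
cmd 4: advance +5 → t=14, phase=(2,6,2,6) → FL=S FR=W RL=S RR=W
cmd 5: advance +2 → t=16, phase=(4,0,4,0) → FL=W FR=S RL=W RR=S
cmd 6: advance +3 → t=19, phase=(7,3,7,3) → FL=W FR=S RL=W RR=S


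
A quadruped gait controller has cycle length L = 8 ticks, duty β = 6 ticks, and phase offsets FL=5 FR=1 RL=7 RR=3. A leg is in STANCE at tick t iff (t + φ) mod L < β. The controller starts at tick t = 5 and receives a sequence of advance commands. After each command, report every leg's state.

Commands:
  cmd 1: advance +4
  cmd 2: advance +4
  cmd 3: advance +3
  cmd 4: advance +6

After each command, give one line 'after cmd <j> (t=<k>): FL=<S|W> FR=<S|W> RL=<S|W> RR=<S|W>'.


after cmd 1 (t=9): FL=W FR=S RL=S RR=S
after cmd 2 (t=13): FL=S FR=W RL=S RR=S
after cmd 3 (t=16): FL=S FR=S RL=W RR=S
after cmd 4 (t=22): FL=S FR=W RL=S RR=S

start t=5: FL=S FR=W RL=S RR=S
cmd 1: advance +4 → t=9, phase=(6,2,0,4) → FL=W FR=S RL=S RR=S
cmd 2: advance +4 → t=13, phase=(2,6,4,0) → FL=S FR=W RL=S RR=S
cmd 3: advance +3 → t=16, phase=(5,1,7,3) → FL=S FR=S RL=W RR=S
cmd 4: advance +6 → t=22, phase=(3,7,5,1) → FL=S FR=W RL=S RR=S


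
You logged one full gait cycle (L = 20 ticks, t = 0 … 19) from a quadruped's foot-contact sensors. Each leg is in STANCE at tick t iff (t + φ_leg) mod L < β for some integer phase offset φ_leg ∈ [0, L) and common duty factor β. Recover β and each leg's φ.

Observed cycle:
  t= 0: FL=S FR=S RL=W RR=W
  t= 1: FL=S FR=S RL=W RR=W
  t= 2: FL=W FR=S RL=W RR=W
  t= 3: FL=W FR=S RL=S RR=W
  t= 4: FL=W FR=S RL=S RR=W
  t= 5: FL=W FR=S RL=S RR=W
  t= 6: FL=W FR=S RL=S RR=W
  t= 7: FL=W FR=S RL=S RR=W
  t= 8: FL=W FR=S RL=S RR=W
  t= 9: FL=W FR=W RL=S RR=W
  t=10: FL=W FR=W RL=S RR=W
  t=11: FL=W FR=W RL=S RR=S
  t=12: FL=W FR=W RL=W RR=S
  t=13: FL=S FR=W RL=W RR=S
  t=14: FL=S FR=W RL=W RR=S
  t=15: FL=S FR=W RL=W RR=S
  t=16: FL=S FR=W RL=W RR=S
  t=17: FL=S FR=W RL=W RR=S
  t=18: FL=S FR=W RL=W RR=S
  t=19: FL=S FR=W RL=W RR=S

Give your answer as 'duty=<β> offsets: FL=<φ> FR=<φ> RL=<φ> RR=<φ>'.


duty=9 offsets: FL=7 FR=0 RL=17 RR=9

duty β = stance ticks per leg = 9
FL: stance ticks = 9; W→S at t=13 → φ=7
FR: stance ticks = 9; W→S at t=0 → φ=0
RL: stance ticks = 9; W→S at t=3 → φ=17
RR: stance ticks = 9; W→S at t=11 → φ=9


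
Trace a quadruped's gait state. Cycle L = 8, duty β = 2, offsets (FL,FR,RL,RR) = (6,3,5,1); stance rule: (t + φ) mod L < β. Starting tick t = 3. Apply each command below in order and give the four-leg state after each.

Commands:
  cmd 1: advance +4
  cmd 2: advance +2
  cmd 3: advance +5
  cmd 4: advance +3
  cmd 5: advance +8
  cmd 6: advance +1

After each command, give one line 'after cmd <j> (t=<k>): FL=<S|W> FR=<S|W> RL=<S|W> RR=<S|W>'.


start t=3: FL=S FR=W RL=S RR=W
cmd 1: advance +4 → t=7, phase=(5,2,4,0) → FL=W FR=W RL=W RR=S
cmd 2: advance +2 → t=9, phase=(7,4,6,2) → FL=W FR=W RL=W RR=W
cmd 3: advance +5 → t=14, phase=(4,1,3,7) → FL=W FR=S RL=W RR=W
cmd 4: advance +3 → t=17, phase=(7,4,6,2) → FL=W FR=W RL=W RR=W
cmd 5: advance +8 → t=25, phase=(7,4,6,2) → FL=W FR=W RL=W RR=W
cmd 6: advance +1 → t=26, phase=(0,5,7,3) → FL=S FR=W RL=W RR=W

after cmd 1 (t=7): FL=W FR=W RL=W RR=S
after cmd 2 (t=9): FL=W FR=W RL=W RR=W
after cmd 3 (t=14): FL=W FR=S RL=W RR=W
after cmd 4 (t=17): FL=W FR=W RL=W RR=W
after cmd 5 (t=25): FL=W FR=W RL=W RR=W
after cmd 6 (t=26): FL=S FR=W RL=W RR=W


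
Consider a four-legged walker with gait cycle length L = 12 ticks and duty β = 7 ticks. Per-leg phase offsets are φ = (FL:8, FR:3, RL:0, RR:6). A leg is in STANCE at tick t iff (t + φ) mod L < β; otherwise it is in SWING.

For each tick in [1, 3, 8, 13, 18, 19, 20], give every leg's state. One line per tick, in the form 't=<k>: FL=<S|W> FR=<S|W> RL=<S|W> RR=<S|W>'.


t=1: FL=W FR=S RL=S RR=W
t=3: FL=W FR=S RL=S RR=W
t=8: FL=S FR=W RL=W RR=S
t=13: FL=W FR=S RL=S RR=W
t=18: FL=S FR=W RL=S RR=S
t=19: FL=S FR=W RL=W RR=S
t=20: FL=S FR=W RL=W RR=S

t=1: phase=(9,4,1,7) vs β=7 → FL=W FR=S RL=S RR=W
t=3: phase=(11,6,3,9) vs β=7 → FL=W FR=S RL=S RR=W
t=8: phase=(4,11,8,2) vs β=7 → FL=S FR=W RL=W RR=S
t=13: phase=(9,4,1,7) vs β=7 → FL=W FR=S RL=S RR=W
t=18: phase=(2,9,6,0) vs β=7 → FL=S FR=W RL=S RR=S
t=19: phase=(3,10,7,1) vs β=7 → FL=S FR=W RL=W RR=S
t=20: phase=(4,11,8,2) vs β=7 → FL=S FR=W RL=W RR=S


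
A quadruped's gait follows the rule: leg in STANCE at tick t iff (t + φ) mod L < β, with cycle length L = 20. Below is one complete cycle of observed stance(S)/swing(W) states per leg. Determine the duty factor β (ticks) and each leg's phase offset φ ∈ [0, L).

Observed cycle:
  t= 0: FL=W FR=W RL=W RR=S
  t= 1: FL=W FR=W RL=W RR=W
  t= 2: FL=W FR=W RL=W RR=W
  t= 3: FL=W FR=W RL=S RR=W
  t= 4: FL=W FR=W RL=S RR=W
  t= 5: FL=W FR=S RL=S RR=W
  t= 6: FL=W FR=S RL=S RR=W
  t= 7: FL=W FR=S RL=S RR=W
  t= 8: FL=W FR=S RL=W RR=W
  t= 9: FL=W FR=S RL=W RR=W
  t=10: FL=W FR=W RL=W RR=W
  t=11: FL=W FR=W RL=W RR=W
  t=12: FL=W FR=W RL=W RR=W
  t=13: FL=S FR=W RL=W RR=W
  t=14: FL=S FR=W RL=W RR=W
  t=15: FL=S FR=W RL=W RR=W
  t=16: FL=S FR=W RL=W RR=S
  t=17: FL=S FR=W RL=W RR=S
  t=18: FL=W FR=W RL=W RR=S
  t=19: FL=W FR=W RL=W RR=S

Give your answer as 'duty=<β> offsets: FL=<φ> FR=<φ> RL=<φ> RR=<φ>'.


duty β = stance ticks per leg = 5
FL: stance ticks = 5; W→S at t=13 → φ=7
FR: stance ticks = 5; W→S at t=5 → φ=15
RL: stance ticks = 5; W→S at t=3 → φ=17
RR: stance ticks = 5; W→S at t=16 → φ=4

duty=5 offsets: FL=7 FR=15 RL=17 RR=4


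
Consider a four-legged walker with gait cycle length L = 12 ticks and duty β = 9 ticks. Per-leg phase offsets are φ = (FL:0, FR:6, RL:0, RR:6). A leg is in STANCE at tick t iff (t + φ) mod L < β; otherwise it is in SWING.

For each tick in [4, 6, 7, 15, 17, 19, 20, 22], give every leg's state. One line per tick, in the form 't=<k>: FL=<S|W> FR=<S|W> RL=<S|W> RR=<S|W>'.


t=4: FL=S FR=W RL=S RR=W
t=6: FL=S FR=S RL=S RR=S
t=7: FL=S FR=S RL=S RR=S
t=15: FL=S FR=W RL=S RR=W
t=17: FL=S FR=W RL=S RR=W
t=19: FL=S FR=S RL=S RR=S
t=20: FL=S FR=S RL=S RR=S
t=22: FL=W FR=S RL=W RR=S

t=4: phase=(4,10,4,10) vs β=9 → FL=S FR=W RL=S RR=W
t=6: phase=(6,0,6,0) vs β=9 → FL=S FR=S RL=S RR=S
t=7: phase=(7,1,7,1) vs β=9 → FL=S FR=S RL=S RR=S
t=15: phase=(3,9,3,9) vs β=9 → FL=S FR=W RL=S RR=W
t=17: phase=(5,11,5,11) vs β=9 → FL=S FR=W RL=S RR=W
t=19: phase=(7,1,7,1) vs β=9 → FL=S FR=S RL=S RR=S
t=20: phase=(8,2,8,2) vs β=9 → FL=S FR=S RL=S RR=S
t=22: phase=(10,4,10,4) vs β=9 → FL=W FR=S RL=W RR=S


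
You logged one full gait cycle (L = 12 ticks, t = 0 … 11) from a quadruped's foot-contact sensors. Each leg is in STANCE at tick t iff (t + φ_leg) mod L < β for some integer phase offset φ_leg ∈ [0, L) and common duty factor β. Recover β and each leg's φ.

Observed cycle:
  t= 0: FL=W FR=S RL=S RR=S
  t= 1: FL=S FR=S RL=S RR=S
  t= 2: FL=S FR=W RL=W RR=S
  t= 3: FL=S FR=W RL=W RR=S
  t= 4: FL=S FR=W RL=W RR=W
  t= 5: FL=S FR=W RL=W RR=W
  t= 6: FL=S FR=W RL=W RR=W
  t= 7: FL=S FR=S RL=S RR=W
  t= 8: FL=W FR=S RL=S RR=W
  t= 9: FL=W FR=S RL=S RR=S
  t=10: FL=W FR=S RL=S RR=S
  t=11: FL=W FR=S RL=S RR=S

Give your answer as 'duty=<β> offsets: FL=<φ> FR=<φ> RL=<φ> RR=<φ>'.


duty=7 offsets: FL=11 FR=5 RL=5 RR=3

duty β = stance ticks per leg = 7
FL: stance ticks = 7; W→S at t=1 → φ=11
FR: stance ticks = 7; W→S at t=7 → φ=5
RL: stance ticks = 7; W→S at t=7 → φ=5
RR: stance ticks = 7; W→S at t=9 → φ=3


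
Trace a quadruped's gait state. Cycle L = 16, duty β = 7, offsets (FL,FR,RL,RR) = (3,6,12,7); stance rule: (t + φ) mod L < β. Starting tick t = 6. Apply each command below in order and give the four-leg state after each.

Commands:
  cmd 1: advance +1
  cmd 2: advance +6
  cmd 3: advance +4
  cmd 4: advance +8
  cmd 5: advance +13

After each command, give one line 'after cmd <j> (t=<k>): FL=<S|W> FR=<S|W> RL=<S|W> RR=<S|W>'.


after cmd 1 (t=7): FL=W FR=W RL=S RR=W
after cmd 2 (t=13): FL=S FR=S RL=W RR=S
after cmd 3 (t=17): FL=S FR=W RL=W RR=W
after cmd 4 (t=25): FL=W FR=W RL=S RR=S
after cmd 5 (t=38): FL=W FR=W RL=S RR=W

start t=6: FL=W FR=W RL=S RR=W
cmd 1: advance +1 → t=7, phase=(10,13,3,14) → FL=W FR=W RL=S RR=W
cmd 2: advance +6 → t=13, phase=(0,3,9,4) → FL=S FR=S RL=W RR=S
cmd 3: advance +4 → t=17, phase=(4,7,13,8) → FL=S FR=W RL=W RR=W
cmd 4: advance +8 → t=25, phase=(12,15,5,0) → FL=W FR=W RL=S RR=S
cmd 5: advance +13 → t=38, phase=(9,12,2,13) → FL=W FR=W RL=S RR=W


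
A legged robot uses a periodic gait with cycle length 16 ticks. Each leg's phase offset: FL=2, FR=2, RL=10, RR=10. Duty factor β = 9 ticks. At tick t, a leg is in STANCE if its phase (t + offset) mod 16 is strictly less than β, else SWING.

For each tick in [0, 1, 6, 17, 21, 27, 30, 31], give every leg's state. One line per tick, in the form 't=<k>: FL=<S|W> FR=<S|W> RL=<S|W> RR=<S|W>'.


t=0: FL=S FR=S RL=W RR=W
t=1: FL=S FR=S RL=W RR=W
t=6: FL=S FR=S RL=S RR=S
t=17: FL=S FR=S RL=W RR=W
t=21: FL=S FR=S RL=W RR=W
t=27: FL=W FR=W RL=S RR=S
t=30: FL=S FR=S RL=S RR=S
t=31: FL=S FR=S RL=W RR=W

t=0: phase=(2,2,10,10) vs β=9 → FL=S FR=S RL=W RR=W
t=1: phase=(3,3,11,11) vs β=9 → FL=S FR=S RL=W RR=W
t=6: phase=(8,8,0,0) vs β=9 → FL=S FR=S RL=S RR=S
t=17: phase=(3,3,11,11) vs β=9 → FL=S FR=S RL=W RR=W
t=21: phase=(7,7,15,15) vs β=9 → FL=S FR=S RL=W RR=W
t=27: phase=(13,13,5,5) vs β=9 → FL=W FR=W RL=S RR=S
t=30: phase=(0,0,8,8) vs β=9 → FL=S FR=S RL=S RR=S
t=31: phase=(1,1,9,9) vs β=9 → FL=S FR=S RL=W RR=W


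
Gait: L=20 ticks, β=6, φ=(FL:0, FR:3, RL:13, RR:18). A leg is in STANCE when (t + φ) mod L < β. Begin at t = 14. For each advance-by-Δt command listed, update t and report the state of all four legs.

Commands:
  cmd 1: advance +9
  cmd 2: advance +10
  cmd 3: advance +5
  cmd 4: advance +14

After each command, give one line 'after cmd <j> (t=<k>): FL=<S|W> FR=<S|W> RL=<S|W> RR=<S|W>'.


start t=14: FL=W FR=W RL=W RR=W
cmd 1: advance +9 → t=23, phase=(3,6,16,1) → FL=S FR=W RL=W RR=S
cmd 2: advance +10 → t=33, phase=(13,16,6,11) → FL=W FR=W RL=W RR=W
cmd 3: advance +5 → t=38, phase=(18,1,11,16) → FL=W FR=S RL=W RR=W
cmd 4: advance +14 → t=52, phase=(12,15,5,10) → FL=W FR=W RL=S RR=W

after cmd 1 (t=23): FL=S FR=W RL=W RR=S
after cmd 2 (t=33): FL=W FR=W RL=W RR=W
after cmd 3 (t=38): FL=W FR=S RL=W RR=W
after cmd 4 (t=52): FL=W FR=W RL=S RR=W
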